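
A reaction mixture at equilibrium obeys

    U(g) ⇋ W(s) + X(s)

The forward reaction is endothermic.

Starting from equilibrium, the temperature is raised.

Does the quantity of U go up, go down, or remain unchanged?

The forward reaction is endothermic. Raising T favours the endothermic direction — shift to the right.
The net shift is to the right. U is a reactant, so its amount decreases.

decreases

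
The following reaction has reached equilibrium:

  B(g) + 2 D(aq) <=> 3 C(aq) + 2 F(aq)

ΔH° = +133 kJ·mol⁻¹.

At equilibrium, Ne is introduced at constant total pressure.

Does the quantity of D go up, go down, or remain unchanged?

increases

Adding inert gas at constant total pressure expands the volume and lowers every reacting partial pressure. With Δn_gas = 0 − 1 = -1, Q moves away from K toward the side with fewer gas moles, so the system shifts toward the side with more gas moles — to the left.
The net shift is to the left. D is a reactant, so its amount increases.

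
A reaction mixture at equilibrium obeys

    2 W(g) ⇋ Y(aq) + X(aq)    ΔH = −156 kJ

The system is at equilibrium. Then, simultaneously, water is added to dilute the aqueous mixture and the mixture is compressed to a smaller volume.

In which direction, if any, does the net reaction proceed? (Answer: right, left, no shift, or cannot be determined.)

right

Dilution lowers every aqueous concentration by the same factor. Δn_aq = 2 − 0 = +2, so the system shifts toward the side with more dissolved moles — to the right.
Gas moles: reactants 2, products 0 (Δn_gas = -2). Compression shifts the system toward the side with fewer moles of gas — to the right.
All effects act in the same direction — net shift to the right.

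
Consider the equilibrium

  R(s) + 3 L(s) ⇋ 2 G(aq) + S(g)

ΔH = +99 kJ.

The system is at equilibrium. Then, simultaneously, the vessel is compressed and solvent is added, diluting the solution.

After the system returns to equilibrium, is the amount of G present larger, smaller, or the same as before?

cannot be determined

Gas moles: reactants 0, products 1 (Δn_gas = +1). Compression shifts the system toward the side with fewer moles of gas — to the left.
Dilution lowers every aqueous concentration by the same factor. Δn_aq = 2 − 0 = +2, so the system shifts toward the side with more dissolved moles — to the right.
The two effects oppose each other, so the net shift — and hence the change in G — cannot be determined from the given information.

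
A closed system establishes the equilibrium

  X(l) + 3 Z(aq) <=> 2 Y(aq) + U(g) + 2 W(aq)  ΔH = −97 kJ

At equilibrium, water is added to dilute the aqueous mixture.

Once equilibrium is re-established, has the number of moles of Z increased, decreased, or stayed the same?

Dilution lowers every aqueous concentration by the same factor. Δn_aq = 4 − 3 = +1, so the system shifts toward the side with more dissolved moles — to the right.
The net shift is to the right. Z is a reactant, so its amount decreases.

decreases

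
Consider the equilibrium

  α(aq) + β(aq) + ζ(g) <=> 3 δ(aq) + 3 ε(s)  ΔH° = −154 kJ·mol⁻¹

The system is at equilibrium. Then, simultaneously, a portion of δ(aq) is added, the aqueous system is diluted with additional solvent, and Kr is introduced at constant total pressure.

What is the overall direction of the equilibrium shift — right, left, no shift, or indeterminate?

Adding δ (aq), a product, drives the reaction to the left.
Dilution lowers every aqueous concentration by the same factor. Δn_aq = 3 − 2 = +1, so the system shifts toward the side with more dissolved moles — to the right.
Adding inert gas at constant total pressure expands the volume and lowers every reacting partial pressure. With Δn_gas = 0 − 1 = -1, Q moves away from K toward the side with fewer gas moles, so the system shifts toward the side with more gas moles — to the left.
The individual effects push in opposite directions; without quantitative information the net direction cannot be determined.

cannot be determined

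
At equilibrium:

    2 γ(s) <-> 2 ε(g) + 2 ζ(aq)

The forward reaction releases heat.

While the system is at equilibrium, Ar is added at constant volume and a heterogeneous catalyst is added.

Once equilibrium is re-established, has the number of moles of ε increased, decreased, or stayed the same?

unchanged

At constant volume, adding an inert gas leaves every reacting species' partial pressure unchanged, so Q is unchanged — no shift from this change.
A catalyst speeds both forward and reverse rates equally; it changes neither Q nor K — no shift from this change.
No net shift occurs, so the amount of ε is unchanged.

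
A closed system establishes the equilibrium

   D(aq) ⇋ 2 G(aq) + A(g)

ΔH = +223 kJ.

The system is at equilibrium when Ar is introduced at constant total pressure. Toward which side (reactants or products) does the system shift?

Adding inert gas at constant total pressure expands the volume and lowers every reacting partial pressure. With Δn_gas = 1 − 0 = +1, Q moves away from K toward the side with fewer gas moles, so the system shifts toward the side with more gas moles — to the right.

right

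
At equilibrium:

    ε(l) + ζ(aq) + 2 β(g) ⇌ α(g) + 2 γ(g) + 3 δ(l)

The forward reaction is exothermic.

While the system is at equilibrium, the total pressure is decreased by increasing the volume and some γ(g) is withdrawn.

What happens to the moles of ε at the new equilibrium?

Gas moles: reactants 2, products 3 (Δn_gas = +1). Expansion shifts the system toward the side with more moles of gas — to the right.
Removing γ (g), a product, drives the reaction to the right.
The net shift is to the right. ε is a reactant, so its amount decreases.

decreases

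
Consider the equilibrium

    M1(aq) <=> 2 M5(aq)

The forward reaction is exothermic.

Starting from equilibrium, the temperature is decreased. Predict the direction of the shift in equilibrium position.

The forward reaction is exothermic. Lowering T favours the exothermic direction — shift to the right.

right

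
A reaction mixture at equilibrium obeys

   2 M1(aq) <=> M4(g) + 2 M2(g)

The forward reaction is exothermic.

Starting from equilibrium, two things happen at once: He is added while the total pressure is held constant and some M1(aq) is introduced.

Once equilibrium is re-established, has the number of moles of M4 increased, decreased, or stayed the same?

increases

Adding inert gas at constant total pressure expands the volume and lowers every reacting partial pressure. With Δn_gas = 3 − 0 = +3, Q moves away from K toward the side with fewer gas moles, so the system shifts toward the side with more gas moles — to the right.
Adding M1 (aq), a reactant, drives the reaction to the right.
The net shift is to the right. M4 is a product, so its amount increases.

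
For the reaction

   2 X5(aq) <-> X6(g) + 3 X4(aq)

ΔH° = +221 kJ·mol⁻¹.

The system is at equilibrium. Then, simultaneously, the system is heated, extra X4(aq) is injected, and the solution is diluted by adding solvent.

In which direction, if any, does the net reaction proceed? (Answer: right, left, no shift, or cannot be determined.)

cannot be determined

The forward reaction is endothermic. Raising T favours the endothermic direction — shift to the right.
Adding X4 (aq), a product, drives the reaction to the left.
Dilution lowers every aqueous concentration by the same factor. Δn_aq = 3 − 2 = +1, so the system shifts toward the side with more dissolved moles — to the right.
The individual effects push in opposite directions; without quantitative information the net direction cannot be determined.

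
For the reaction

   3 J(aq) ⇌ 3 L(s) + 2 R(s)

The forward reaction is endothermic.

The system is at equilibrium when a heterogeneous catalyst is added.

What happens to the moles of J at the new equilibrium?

A catalyst speeds both forward and reverse rates equally; it changes neither Q nor K — no shift from this change.
No net shift occurs, so the amount of J is unchanged.

unchanged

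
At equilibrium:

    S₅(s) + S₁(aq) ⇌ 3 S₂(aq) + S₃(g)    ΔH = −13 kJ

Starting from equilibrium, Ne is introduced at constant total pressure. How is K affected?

unchanged

The equilibrium constant depends only on temperature. This perturbation may move the position of equilibrium, but since T is unchanged, K itself is unchanged.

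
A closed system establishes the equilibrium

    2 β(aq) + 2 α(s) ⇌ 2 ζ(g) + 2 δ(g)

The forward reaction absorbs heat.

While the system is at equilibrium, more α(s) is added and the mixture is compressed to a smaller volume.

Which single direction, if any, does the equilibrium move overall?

left

α is a pure solid; its activity is 1 regardless of amount, so Q is unaffected — no shift from this change.
Gas moles: reactants 0, products 4 (Δn_gas = +4). Compression shifts the system toward the side with fewer moles of gas — to the left.
Only the nonzero effect(s) matter; the net shift is to the left.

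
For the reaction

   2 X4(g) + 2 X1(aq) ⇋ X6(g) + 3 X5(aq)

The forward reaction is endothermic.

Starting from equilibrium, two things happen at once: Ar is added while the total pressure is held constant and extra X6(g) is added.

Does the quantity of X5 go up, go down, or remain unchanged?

Adding inert gas at constant total pressure expands the volume and lowers every reacting partial pressure. With Δn_gas = 1 − 2 = -1, Q moves away from K toward the side with fewer gas moles, so the system shifts toward the side with more gas moles — to the left.
Adding X6 (g), a product, drives the reaction to the left.
The net shift is to the left. X5 is a product, so its amount decreases.

decreases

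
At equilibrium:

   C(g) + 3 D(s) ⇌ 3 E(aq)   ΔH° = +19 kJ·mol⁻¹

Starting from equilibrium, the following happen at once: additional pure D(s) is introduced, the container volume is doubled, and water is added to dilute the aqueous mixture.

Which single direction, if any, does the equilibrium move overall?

cannot be determined

D is a pure solid; its activity is 1 regardless of amount, so Q is unaffected — no shift from this change.
Gas moles: reactants 1, products 0 (Δn_gas = -1). Expansion shifts the system toward the side with more moles of gas — to the left.
Dilution lowers every aqueous concentration by the same factor. Δn_aq = 3 − 0 = +3, so the system shifts toward the side with more dissolved moles — to the right.
The individual effects push in opposite directions; without quantitative information the net direction cannot be determined.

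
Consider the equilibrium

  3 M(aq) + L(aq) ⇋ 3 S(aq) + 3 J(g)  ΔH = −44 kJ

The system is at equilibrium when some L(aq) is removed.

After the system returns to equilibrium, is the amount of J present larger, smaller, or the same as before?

decreases

Removing L (aq), a reactant, drives the reaction to the left.
The net shift is to the left. J is a product, so its amount decreases.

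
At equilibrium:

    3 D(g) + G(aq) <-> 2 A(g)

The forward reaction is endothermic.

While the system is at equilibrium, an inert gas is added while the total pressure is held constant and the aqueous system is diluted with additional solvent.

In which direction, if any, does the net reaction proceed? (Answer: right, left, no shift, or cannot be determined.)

Adding inert gas at constant total pressure expands the volume and lowers every reacting partial pressure. With Δn_gas = 2 − 3 = -1, Q moves away from K toward the side with fewer gas moles, so the system shifts toward the side with more gas moles — to the left.
Dilution lowers every aqueous concentration by the same factor. Δn_aq = 0 − 1 = -1, so the system shifts toward the side with more dissolved moles — to the left.
All effects act in the same direction — net shift to the left.

left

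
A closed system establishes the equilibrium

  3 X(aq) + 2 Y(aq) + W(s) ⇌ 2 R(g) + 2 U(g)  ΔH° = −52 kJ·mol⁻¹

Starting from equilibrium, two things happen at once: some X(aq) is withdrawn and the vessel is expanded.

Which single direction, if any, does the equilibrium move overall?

cannot be determined

Removing X (aq), a reactant, drives the reaction to the left.
Gas moles: reactants 0, products 4 (Δn_gas = +4). Expansion shifts the system toward the side with more moles of gas — to the right.
The individual effects push in opposite directions; without quantitative information the net direction cannot be determined.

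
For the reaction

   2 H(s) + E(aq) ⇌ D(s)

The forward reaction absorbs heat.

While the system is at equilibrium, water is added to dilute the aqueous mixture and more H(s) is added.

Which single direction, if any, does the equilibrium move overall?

Dilution lowers every aqueous concentration by the same factor. Δn_aq = 0 − 1 = -1, so the system shifts toward the side with more dissolved moles — to the left.
H is a pure solid; its activity is 1 regardless of amount, so Q is unaffected — no shift from this change.
Only the nonzero effect(s) matter; the net shift is to the left.

left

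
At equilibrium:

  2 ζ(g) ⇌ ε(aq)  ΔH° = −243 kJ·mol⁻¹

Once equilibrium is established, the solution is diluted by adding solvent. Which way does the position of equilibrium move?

right

Dilution lowers every aqueous concentration by the same factor. Δn_aq = 1 − 0 = +1, so the system shifts toward the side with more dissolved moles — to the right.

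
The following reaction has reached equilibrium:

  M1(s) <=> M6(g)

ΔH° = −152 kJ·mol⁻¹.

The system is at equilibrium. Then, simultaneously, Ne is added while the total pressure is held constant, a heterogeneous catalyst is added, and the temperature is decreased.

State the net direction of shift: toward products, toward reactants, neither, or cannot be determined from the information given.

right

Adding inert gas at constant total pressure expands the volume and lowers every reacting partial pressure. With Δn_gas = 1 − 0 = +1, Q moves away from K toward the side with fewer gas moles, so the system shifts toward the side with more gas moles — to the right.
A catalyst speeds both forward and reverse rates equally; it changes neither Q nor K — no shift from this change.
The forward reaction is exothermic. Lowering T favours the exothermic direction — shift to the right.
Only the nonzero effect(s) matter; the net shift is to the right.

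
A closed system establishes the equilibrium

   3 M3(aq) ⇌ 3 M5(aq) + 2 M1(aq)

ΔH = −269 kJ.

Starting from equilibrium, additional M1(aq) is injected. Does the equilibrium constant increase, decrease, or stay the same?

The equilibrium constant depends only on temperature. This perturbation may move the position of equilibrium, but since T is unchanged, K itself is unchanged.

unchanged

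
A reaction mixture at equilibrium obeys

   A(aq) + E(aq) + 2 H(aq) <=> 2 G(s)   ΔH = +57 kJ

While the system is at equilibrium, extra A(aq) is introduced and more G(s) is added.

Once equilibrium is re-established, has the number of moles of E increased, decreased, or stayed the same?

Adding A (aq), a reactant, drives the reaction to the right.
G is a pure solid; its activity is 1 regardless of amount, so Q is unaffected — no shift from this change.
The net shift is to the right. E is a reactant, so its amount decreases.

decreases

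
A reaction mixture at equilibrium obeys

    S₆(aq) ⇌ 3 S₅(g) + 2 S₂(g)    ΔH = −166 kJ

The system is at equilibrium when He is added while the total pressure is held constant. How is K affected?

unchanged

The equilibrium constant depends only on temperature. This perturbation may move the position of equilibrium, but since T is unchanged, K itself is unchanged.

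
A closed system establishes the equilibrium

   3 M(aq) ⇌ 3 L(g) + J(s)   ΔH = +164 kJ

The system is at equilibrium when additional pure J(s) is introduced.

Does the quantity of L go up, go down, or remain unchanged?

unchanged

J is a pure solid; its activity is 1 regardless of amount, so Q is unaffected — no shift from this change.
No net shift occurs, so the amount of L is unchanged.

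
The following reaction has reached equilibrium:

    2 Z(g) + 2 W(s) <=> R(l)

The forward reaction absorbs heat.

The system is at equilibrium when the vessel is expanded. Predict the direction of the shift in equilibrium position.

left

Gas moles: reactants 2, products 0 (Δn_gas = -2). Expansion shifts the system toward the side with more moles of gas — to the left.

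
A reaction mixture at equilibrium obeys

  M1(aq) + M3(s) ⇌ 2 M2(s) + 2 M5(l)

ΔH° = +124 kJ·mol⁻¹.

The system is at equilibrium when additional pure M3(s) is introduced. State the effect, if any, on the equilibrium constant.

The equilibrium constant depends only on temperature. This perturbation changes neither the position of equilibrium nor K.

unchanged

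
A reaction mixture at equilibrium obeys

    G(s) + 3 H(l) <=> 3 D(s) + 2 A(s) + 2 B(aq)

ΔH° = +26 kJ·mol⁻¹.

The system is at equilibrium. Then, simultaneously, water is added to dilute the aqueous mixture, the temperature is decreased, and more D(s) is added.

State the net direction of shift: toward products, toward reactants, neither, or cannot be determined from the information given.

cannot be determined

Dilution lowers every aqueous concentration by the same factor. Δn_aq = 2 − 0 = +2, so the system shifts toward the side with more dissolved moles — to the right.
The forward reaction is endothermic. Lowering T favours the exothermic direction — shift to the left.
D is a pure solid; its activity is 1 regardless of amount, so Q is unaffected — no shift from this change.
The individual effects push in opposite directions; without quantitative information the net direction cannot be determined.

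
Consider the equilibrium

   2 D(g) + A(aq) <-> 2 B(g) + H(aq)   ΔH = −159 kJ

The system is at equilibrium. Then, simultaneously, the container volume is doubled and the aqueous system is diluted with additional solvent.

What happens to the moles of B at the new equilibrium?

unchanged

Gas moles: reactants 2, products 2. Δn_gas = 0, so a volume change leaves Q equal to K — no shift from this change.
Dilution scales every aqueous concentration by the same factor. Δn_aq = 1 − 1 = 0, so Q is unchanged — no shift.
No net shift occurs, so the amount of B is unchanged.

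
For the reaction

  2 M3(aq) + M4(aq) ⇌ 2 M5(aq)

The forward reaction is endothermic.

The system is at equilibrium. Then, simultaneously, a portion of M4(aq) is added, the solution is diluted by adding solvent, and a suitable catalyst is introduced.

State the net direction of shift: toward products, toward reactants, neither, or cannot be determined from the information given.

cannot be determined

Adding M4 (aq), a reactant, drives the reaction to the right.
Dilution lowers every aqueous concentration by the same factor. Δn_aq = 2 − 3 = -1, so the system shifts toward the side with more dissolved moles — to the left.
A catalyst speeds both forward and reverse rates equally; it changes neither Q nor K — no shift from this change.
The individual effects push in opposite directions; without quantitative information the net direction cannot be determined.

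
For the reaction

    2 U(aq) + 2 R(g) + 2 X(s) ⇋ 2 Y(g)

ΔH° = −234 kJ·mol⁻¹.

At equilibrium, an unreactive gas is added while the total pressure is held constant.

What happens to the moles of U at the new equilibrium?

unchanged

Adding inert gas at constant total pressure expands the volume, scaling every reacting partial pressure by the same factor. Δn_gas = 2 − 2 = 0, so Q is unchanged — no shift.
No net shift occurs, so the amount of U is unchanged.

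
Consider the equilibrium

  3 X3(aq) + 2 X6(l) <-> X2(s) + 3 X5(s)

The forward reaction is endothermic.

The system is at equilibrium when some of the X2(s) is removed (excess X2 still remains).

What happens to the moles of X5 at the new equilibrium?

unchanged

X2 is a pure solid; its activity is 1 regardless of amount, so Q is unaffected — no shift from this change.
No net shift occurs, so the amount of X5 is unchanged.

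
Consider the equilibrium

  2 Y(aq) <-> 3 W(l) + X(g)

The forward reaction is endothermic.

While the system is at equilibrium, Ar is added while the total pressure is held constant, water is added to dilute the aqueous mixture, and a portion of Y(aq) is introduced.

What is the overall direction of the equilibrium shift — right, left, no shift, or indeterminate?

Adding inert gas at constant total pressure expands the volume and lowers every reacting partial pressure. With Δn_gas = 1 − 0 = +1, Q moves away from K toward the side with fewer gas moles, so the system shifts toward the side with more gas moles — to the right.
Dilution lowers every aqueous concentration by the same factor. Δn_aq = 0 − 2 = -2, so the system shifts toward the side with more dissolved moles — to the left.
Adding Y (aq), a reactant, drives the reaction to the right.
The individual effects push in opposite directions; without quantitative information the net direction cannot be determined.

cannot be determined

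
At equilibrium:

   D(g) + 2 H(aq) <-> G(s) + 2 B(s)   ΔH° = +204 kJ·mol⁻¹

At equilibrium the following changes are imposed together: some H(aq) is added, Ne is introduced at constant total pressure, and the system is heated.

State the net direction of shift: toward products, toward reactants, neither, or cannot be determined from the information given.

Adding H (aq), a reactant, drives the reaction to the right.
Adding inert gas at constant total pressure expands the volume and lowers every reacting partial pressure. With Δn_gas = 0 − 1 = -1, Q moves away from K toward the side with fewer gas moles, so the system shifts toward the side with more gas moles — to the left.
The forward reaction is endothermic. Raising T favours the endothermic direction — shift to the right.
The individual effects push in opposite directions; without quantitative information the net direction cannot be determined.

cannot be determined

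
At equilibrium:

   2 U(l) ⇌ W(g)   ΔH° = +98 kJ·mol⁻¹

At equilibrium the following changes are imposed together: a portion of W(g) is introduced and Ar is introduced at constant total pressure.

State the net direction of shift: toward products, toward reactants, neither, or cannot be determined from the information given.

cannot be determined

Adding W (g), a product, drives the reaction to the left.
Adding inert gas at constant total pressure expands the volume and lowers every reacting partial pressure. With Δn_gas = 1 − 0 = +1, Q moves away from K toward the side with fewer gas moles, so the system shifts toward the side with more gas moles — to the right.
The individual effects push in opposite directions; without quantitative information the net direction cannot be determined.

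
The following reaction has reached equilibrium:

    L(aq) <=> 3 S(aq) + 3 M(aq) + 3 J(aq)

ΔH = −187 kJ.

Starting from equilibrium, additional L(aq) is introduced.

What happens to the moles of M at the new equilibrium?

Adding L (aq), a reactant, drives the reaction to the right.
The net shift is to the right. M is a product, so its amount increases.

increases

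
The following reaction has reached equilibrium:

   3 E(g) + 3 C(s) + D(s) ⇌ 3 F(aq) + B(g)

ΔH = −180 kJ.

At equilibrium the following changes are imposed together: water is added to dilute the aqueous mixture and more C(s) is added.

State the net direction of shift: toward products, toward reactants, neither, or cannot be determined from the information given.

right

Dilution lowers every aqueous concentration by the same factor. Δn_aq = 3 − 0 = +3, so the system shifts toward the side with more dissolved moles — to the right.
C is a pure solid; its activity is 1 regardless of amount, so Q is unaffected — no shift from this change.
Only the nonzero effect(s) matter; the net shift is to the right.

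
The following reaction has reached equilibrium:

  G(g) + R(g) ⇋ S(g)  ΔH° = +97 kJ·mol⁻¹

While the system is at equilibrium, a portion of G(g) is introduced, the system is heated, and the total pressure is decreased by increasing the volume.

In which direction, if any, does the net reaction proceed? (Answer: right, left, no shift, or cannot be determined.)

cannot be determined

Adding G (g), a reactant, drives the reaction to the right.
The forward reaction is endothermic. Raising T favours the endothermic direction — shift to the right.
Gas moles: reactants 2, products 1 (Δn_gas = -1). Expansion shifts the system toward the side with more moles of gas — to the left.
The individual effects push in opposite directions; without quantitative information the net direction cannot be determined.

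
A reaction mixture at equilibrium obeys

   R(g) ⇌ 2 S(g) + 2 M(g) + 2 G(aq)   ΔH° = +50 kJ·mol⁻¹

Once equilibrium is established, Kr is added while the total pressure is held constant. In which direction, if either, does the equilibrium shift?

right

Adding inert gas at constant total pressure expands the volume and lowers every reacting partial pressure. With Δn_gas = 4 − 1 = +3, Q moves away from K toward the side with fewer gas moles, so the system shifts toward the side with more gas moles — to the right.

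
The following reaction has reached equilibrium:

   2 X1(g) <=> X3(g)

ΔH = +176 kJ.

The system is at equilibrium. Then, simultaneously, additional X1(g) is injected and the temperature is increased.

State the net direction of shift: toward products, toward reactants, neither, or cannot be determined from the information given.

right

Adding X1 (g), a reactant, drives the reaction to the right.
The forward reaction is endothermic. Raising T favours the endothermic direction — shift to the right.
All effects act in the same direction — net shift to the right.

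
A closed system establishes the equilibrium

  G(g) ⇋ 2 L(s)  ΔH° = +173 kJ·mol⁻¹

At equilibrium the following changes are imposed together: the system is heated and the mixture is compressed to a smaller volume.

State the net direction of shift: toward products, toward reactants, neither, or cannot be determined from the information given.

right

The forward reaction is endothermic. Raising T favours the endothermic direction — shift to the right.
Gas moles: reactants 1, products 0 (Δn_gas = -1). Compression shifts the system toward the side with fewer moles of gas — to the right.
All effects act in the same direction — net shift to the right.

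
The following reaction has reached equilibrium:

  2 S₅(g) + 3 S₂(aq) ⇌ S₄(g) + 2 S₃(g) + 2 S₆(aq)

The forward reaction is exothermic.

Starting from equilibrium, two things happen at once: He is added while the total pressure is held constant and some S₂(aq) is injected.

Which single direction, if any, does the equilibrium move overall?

Adding inert gas at constant total pressure expands the volume and lowers every reacting partial pressure. With Δn_gas = 3 − 2 = +1, Q moves away from K toward the side with fewer gas moles, so the system shifts toward the side with more gas moles — to the right.
Adding S₂ (aq), a reactant, drives the reaction to the right.
All effects act in the same direction — net shift to the right.

right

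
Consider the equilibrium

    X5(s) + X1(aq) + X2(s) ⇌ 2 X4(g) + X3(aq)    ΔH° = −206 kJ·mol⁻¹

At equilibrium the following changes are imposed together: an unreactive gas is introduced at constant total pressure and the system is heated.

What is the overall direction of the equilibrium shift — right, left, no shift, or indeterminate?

Adding inert gas at constant total pressure expands the volume and lowers every reacting partial pressure. With Δn_gas = 2 − 0 = +2, Q moves away from K toward the side with fewer gas moles, so the system shifts toward the side with more gas moles — to the right.
The forward reaction is exothermic. Raising T favours the endothermic direction — shift to the left.
The individual effects push in opposite directions; without quantitative information the net direction cannot be determined.

cannot be determined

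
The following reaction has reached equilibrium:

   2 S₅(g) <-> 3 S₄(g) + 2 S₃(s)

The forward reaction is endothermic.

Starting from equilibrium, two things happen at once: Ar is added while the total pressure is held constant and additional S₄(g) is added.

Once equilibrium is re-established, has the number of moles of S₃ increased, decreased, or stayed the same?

cannot be determined

Adding inert gas at constant total pressure expands the volume and lowers every reacting partial pressure. With Δn_gas = 3 − 2 = +1, Q moves away from K toward the side with fewer gas moles, so the system shifts toward the side with more gas moles — to the right.
Adding S₄ (g), a product, drives the reaction to the left.
The two effects oppose each other, so the net shift — and hence the change in S₃ — cannot be determined from the given information.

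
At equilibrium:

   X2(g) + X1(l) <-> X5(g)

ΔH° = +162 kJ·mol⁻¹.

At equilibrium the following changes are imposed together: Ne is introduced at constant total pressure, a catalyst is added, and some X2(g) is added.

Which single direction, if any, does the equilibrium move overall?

Adding inert gas at constant total pressure expands the volume, scaling every reacting partial pressure by the same factor. Δn_gas = 1 − 1 = 0, so Q is unchanged — no shift.
A catalyst speeds both forward and reverse rates equally; it changes neither Q nor K — no shift from this change.
Adding X2 (g), a reactant, drives the reaction to the right.
Only the nonzero effect(s) matter; the net shift is to the right.

right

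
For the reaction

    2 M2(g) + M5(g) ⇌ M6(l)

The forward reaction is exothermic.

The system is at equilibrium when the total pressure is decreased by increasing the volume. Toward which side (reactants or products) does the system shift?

left

Gas moles: reactants 3, products 0 (Δn_gas = -3). Expansion shifts the system toward the side with more moles of gas — to the left.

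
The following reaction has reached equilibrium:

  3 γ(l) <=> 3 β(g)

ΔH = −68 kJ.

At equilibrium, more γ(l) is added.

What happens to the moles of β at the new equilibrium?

γ is a pure liquid; its activity is 1 regardless of amount, so Q is unaffected — no shift from this change.
No net shift occurs, so the amount of β is unchanged.

unchanged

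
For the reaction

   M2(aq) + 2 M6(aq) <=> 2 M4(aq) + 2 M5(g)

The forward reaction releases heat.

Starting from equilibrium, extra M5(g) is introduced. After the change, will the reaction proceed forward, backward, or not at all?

Adding M5 (g), a product, drives the reaction to the left.

left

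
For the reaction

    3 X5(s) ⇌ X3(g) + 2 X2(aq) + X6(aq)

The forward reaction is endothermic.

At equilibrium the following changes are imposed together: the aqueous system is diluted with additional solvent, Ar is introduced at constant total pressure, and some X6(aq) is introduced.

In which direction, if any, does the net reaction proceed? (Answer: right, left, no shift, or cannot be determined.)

cannot be determined

Dilution lowers every aqueous concentration by the same factor. Δn_aq = 3 − 0 = +3, so the system shifts toward the side with more dissolved moles — to the right.
Adding inert gas at constant total pressure expands the volume and lowers every reacting partial pressure. With Δn_gas = 1 − 0 = +1, Q moves away from K toward the side with fewer gas moles, so the system shifts toward the side with more gas moles — to the right.
Adding X6 (aq), a product, drives the reaction to the left.
The individual effects push in opposite directions; without quantitative information the net direction cannot be determined.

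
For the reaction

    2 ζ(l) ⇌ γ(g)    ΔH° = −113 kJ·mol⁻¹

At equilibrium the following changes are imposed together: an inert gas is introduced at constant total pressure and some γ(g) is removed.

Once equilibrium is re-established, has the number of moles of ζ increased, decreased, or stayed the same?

decreases

Adding inert gas at constant total pressure expands the volume and lowers every reacting partial pressure. With Δn_gas = 1 − 0 = +1, Q moves away from K toward the side with fewer gas moles, so the system shifts toward the side with more gas moles — to the right.
Removing γ (g), a product, drives the reaction to the right.
The net shift is to the right. ζ is a reactant, so its amount decreases.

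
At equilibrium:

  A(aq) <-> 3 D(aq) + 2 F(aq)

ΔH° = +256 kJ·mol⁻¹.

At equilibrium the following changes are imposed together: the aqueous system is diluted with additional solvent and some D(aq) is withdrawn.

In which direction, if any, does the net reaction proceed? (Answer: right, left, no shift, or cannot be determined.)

Dilution lowers every aqueous concentration by the same factor. Δn_aq = 5 − 1 = +4, so the system shifts toward the side with more dissolved moles — to the right.
Removing D (aq), a product, drives the reaction to the right.
All effects act in the same direction — net shift to the right.

right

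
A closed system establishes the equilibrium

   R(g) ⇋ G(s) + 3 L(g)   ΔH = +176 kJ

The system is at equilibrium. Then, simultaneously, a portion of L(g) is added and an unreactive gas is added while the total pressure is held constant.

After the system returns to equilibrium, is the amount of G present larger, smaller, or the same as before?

Adding L (g), a product, drives the reaction to the left.
Adding inert gas at constant total pressure expands the volume and lowers every reacting partial pressure. With Δn_gas = 3 − 1 = +2, Q moves away from K toward the side with fewer gas moles, so the system shifts toward the side with more gas moles — to the right.
The two effects oppose each other, so the net shift — and hence the change in G — cannot be determined from the given information.

cannot be determined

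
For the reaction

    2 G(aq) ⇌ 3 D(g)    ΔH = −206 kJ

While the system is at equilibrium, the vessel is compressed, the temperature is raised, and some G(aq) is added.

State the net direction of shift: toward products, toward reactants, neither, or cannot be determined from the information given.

cannot be determined

Gas moles: reactants 0, products 3 (Δn_gas = +3). Compression shifts the system toward the side with fewer moles of gas — to the left.
The forward reaction is exothermic. Raising T favours the endothermic direction — shift to the left.
Adding G (aq), a reactant, drives the reaction to the right.
The individual effects push in opposite directions; without quantitative information the net direction cannot be determined.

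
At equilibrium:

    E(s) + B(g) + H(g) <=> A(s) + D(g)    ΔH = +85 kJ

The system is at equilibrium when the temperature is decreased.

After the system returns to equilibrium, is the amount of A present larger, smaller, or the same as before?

decreases

The forward reaction is endothermic. Lowering T favours the exothermic direction — shift to the left.
The net shift is to the left. A is a product, so its amount decreases.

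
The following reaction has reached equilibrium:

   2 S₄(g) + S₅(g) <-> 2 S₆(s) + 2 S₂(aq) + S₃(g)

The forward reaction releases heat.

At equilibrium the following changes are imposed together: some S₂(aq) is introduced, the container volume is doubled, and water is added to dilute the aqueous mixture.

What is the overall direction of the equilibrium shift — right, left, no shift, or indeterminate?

Adding S₂ (aq), a product, drives the reaction to the left.
Gas moles: reactants 3, products 1 (Δn_gas = -2). Expansion shifts the system toward the side with more moles of gas — to the left.
Dilution lowers every aqueous concentration by the same factor. Δn_aq = 2 − 0 = +2, so the system shifts toward the side with more dissolved moles — to the right.
The individual effects push in opposite directions; without quantitative information the net direction cannot be determined.

cannot be determined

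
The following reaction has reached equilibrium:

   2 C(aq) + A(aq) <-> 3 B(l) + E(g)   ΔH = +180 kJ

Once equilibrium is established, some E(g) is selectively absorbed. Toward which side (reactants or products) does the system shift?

Removing E (g), a product, drives the reaction to the right.

right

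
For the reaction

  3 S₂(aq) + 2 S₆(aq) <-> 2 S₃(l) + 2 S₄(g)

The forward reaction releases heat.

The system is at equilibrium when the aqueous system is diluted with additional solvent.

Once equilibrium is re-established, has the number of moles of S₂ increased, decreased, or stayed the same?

increases

Dilution lowers every aqueous concentration by the same factor. Δn_aq = 0 − 5 = -5, so the system shifts toward the side with more dissolved moles — to the left.
The net shift is to the left. S₂ is a reactant, so its amount increases.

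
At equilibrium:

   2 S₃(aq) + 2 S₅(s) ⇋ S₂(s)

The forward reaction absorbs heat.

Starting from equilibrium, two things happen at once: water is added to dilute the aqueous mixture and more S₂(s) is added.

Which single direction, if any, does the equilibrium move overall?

left

Dilution lowers every aqueous concentration by the same factor. Δn_aq = 0 − 2 = -2, so the system shifts toward the side with more dissolved moles — to the left.
S₂ is a pure solid; its activity is 1 regardless of amount, so Q is unaffected — no shift from this change.
Only the nonzero effect(s) matter; the net shift is to the left.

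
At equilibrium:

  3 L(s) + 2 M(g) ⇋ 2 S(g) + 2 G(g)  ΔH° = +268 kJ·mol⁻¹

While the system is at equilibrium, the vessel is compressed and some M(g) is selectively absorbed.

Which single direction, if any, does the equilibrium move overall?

left

Gas moles: reactants 2, products 4 (Δn_gas = +2). Compression shifts the system toward the side with fewer moles of gas — to the left.
Removing M (g), a reactant, drives the reaction to the left.
All effects act in the same direction — net shift to the left.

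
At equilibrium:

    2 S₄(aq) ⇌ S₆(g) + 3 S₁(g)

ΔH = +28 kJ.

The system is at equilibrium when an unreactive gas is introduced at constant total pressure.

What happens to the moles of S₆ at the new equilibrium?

increases

Adding inert gas at constant total pressure expands the volume and lowers every reacting partial pressure. With Δn_gas = 4 − 0 = +4, Q moves away from K toward the side with fewer gas moles, so the system shifts toward the side with more gas moles — to the right.
The net shift is to the right. S₆ is a product, so its amount increases.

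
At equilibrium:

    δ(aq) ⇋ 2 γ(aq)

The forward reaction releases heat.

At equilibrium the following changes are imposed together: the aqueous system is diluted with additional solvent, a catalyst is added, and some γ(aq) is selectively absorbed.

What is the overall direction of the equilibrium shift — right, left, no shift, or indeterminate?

right

Dilution lowers every aqueous concentration by the same factor. Δn_aq = 2 − 1 = +1, so the system shifts toward the side with more dissolved moles — to the right.
A catalyst speeds both forward and reverse rates equally; it changes neither Q nor K — no shift from this change.
Removing γ (aq), a product, drives the reaction to the right.
Only the nonzero effect(s) matter; the net shift is to the right.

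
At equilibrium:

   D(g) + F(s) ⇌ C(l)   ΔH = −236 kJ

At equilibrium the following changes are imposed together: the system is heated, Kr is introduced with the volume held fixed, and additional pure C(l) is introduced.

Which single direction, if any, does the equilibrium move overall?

The forward reaction is exothermic. Raising T favours the endothermic direction — shift to the left.
At constant volume, adding an inert gas leaves every reacting species' partial pressure unchanged, so Q is unchanged — no shift from this change.
C is a pure liquid; its activity is 1 regardless of amount, so Q is unaffected — no shift from this change.
Only the nonzero effect(s) matter; the net shift is to the left.

left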